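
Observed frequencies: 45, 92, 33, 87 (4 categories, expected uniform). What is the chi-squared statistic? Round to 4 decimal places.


chi2 = sum((O-E)^2/E), E = total/4
total = 257, E = 257/4 = 64.25
(45 - 64.25)^2 / 64.25 = 370.5625 / 64.25 = 5929/1028 ≈ 5.767510
(92 - 64.25)^2 / 64.25 = 770.0625 / 64.25 = 12321/1028 ≈ 11.985409
(33 - 64.25)^2 / 64.25 = 976.5625 / 64.25 = 15625/1028 ≈ 15.199416
(87 - 64.25)^2 / 64.25 = 517.5625 / 64.25 = 8281/1028 ≈ 8.055447
chi2 = 10539/257 ≈ 41.007782

41.0078


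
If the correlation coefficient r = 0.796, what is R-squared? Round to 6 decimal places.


R^2 = r^2 = (0.796)^2 = 0.633616

0.633616


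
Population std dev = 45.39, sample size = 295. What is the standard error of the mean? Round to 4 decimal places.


SE = sigma / sqrt(n)
sqrt(295) ≈ 17.175564
SE = 45.39 / 17.175564 ≈ 2.642708

2.6427


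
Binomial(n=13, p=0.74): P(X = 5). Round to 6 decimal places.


P = C(n,k) * p^k * (1-p)^(n-k)
C(13,5) = 1287
p^k = 0.74^5 ≈ 0.2219007
(1-p)^(n-k) = 0.26^8 ≈ 0.00002088271
P = 1287 * 0.2219007 * 0.00002088271 ≈ 0.005964

0.005964


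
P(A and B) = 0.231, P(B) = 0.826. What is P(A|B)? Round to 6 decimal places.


P(A|B) = P(A and B) / P(B) = 0.231 / 0.826 = 33/118 ≈ 0.27966102

0.279661


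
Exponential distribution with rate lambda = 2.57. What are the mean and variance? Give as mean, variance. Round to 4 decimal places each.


mean = 1/lam, var = 1/lam^2
mean = 1 / 2.57 = 100/257 ≈ 0.389105
lam^2 = 2.57^2 = 6.6049
var = 1 / 6.6049 ≈ 0.151403

0.3891, 0.1514


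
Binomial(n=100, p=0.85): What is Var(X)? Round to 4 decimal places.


Var = n*p*(1-p) = 100 * 0.85 * 0.15 = 12.75

12.7500


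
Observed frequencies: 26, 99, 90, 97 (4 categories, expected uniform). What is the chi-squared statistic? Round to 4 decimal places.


chi2 = sum((O-E)^2/E), E = total/4
total = 312, E = 312/4 = 78
(26 - 78)^2 / 78 = 2704 / 78 = 104/3 ≈ 34.666667
(99 - 78)^2 / 78 = 441 / 78 = 147/26 ≈ 5.653846
(90 - 78)^2 / 78 = 144 / 78 = 24/13 ≈ 1.846154
(97 - 78)^2 / 78 = 361 / 78 = 361/78 ≈ 4.628205
chi2 = 1825/39 ≈ 46.794872

46.7949


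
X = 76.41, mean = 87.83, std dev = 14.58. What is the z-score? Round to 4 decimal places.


z = (X - mu) / sigma
X - mu = 76.41 - 87.83 = -11.42
z = -11.42 / 14.58 = -571/729 ≈ -0.783265

-0.7833


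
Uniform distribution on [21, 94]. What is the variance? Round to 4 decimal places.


Var = (b-a)^2 / 12
(b-a)^2 = (94 - 21)^2 = 5329
Var = 5329/12 ≈ 444.083333

444.0833


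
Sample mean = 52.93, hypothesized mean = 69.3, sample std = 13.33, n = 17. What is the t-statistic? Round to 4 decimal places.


t = (xbar - mu0) / (s/sqrt(n))
xbar - mu0 = 52.93 - 69.3 = -16.37
sqrt(17) ≈ 4.12310563
s/sqrt(n) = 13.33 / 4.12310563 ≈ 3.23299988
t = -16.37 / 3.23299988 ≈ -5.063409

-5.0634


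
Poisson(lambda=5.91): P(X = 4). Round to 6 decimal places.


P = e^(-lam) * lam^k / k!
e^(-5.91) ≈ 0.002712187
lam^k = 5.91^4 ≈ 1219.972170
k! = 4! = 24
P = 0.002712187 * 1219.972170 / 24 ≈ 0.137866

0.137866


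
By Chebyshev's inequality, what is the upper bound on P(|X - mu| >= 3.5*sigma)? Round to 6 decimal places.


P <= 1/k^2
k^2 = 3.5^2 = 12.25
1/k^2 = 1 / 12.25 = 4/49 ≈ 0.08163265

0.081633


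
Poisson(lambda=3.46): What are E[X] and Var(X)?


E[X] = Var(X) = lambda = 3.46

3.46, 3.46


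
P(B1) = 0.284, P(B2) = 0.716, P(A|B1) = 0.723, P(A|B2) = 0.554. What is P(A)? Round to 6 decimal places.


P(A) = P(A|B1)*P(B1) + P(A|B2)*P(B2)
P(A|B1)*P(B1) = 0.723 * 0.284 = 0.205332
P(A|B2)*P(B2) = 0.554 * 0.716 = 0.396664
P(A) = 0.205332 + 0.396664 = 0.601996

0.601996


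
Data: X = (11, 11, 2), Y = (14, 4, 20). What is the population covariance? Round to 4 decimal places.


Cov = (1/n)*sum((xi-xbar)(yi-ybar))
n = 3, xbar = 24/3 = 8, ybar = 38/3 ≈ 12.666667
sum((xi-xbar)(yi-ybar)) = -66
Cov = -66 / 3 = -22

-22.0000


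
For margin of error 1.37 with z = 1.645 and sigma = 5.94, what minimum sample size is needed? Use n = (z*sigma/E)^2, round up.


z*sigma/E = 1.645 * 5.94 / 1.37 ≈ 7.132336
(z*sigma/E)^2 ≈ 50.870213
round up: n = 51

51


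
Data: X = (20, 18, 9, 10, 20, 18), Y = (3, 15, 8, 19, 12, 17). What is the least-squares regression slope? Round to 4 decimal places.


b = sum((xi-xbar)(yi-ybar)) / sum((xi-xbar)^2)
n = 6, xbar = 95/6 ≈ 15.833333, ybar = 74/6 = 37/3 ≈ 12.333333
Sxy = sum((xi-xbar)(yi-ybar)) = -101/3 ≈ -33.666667
Sxx = sum((xi-xbar)^2) = 749/6 ≈ 124.833333
b = Sxy / Sxx = -202/749 ≈ -0.269693

-0.2697


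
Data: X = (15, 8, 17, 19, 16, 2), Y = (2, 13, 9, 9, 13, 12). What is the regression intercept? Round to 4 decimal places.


a = ybar - b*xbar, where b = sum((xi-xbar)(yi-ybar)) / sum((xi-xbar)^2)
n = 6, xbar = 77/6 ≈ 12.833333, ybar = 58/6 = 29/3 ≈ 9.666667
Sxy = sum((xi-xbar)(yi-ybar)) = -163/3 ≈ -54.333333
Sxx = sum((xi-xbar)^2) = 1265/6 ≈ 210.833333
b = Sxy / Sxx = -326/1265 ≈ -0.257708
a = 9.666667 - (-0.257708) * 12.833333 = 1492/115 ≈ 12.973913

12.9739


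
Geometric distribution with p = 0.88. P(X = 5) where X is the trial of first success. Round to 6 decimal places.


P = (1-p)^(k-1) * p
(1-p)^(k-1) = 0.12^4 = 0.00020736
P = 0.00020736 * 0.88 = 0.0001824768

0.000182


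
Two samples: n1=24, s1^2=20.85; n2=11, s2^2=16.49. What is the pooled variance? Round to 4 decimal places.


sp^2 = ((n1-1)*s1^2 + (n2-1)*s2^2)/(n1+n2-2)
(n1-1)*s1^2 = 23 * 20.85 = 479.55
(n2-1)*s2^2 = 10 * 16.49 = 164.9
numerator = 479.55 + 164.9 = 644.45
n1+n2-2 = 33
sp^2 = 644.45 / 33 = 12889/660 ≈ 19.528788

19.5288


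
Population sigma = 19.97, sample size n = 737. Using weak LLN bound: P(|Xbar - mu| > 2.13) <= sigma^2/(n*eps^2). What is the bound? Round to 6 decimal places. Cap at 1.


bound = min(1, sigma^2/(n*eps^2))
sigma^2 = 19.97^2 = 398.8009
n*eps^2 = 737 * 2.13^2 = 737 * 4.5369 = 3343.6953
sigma^2/(n*eps^2) = 398.8009 / 3343.6953 ≈ 0.11926951

0.119270


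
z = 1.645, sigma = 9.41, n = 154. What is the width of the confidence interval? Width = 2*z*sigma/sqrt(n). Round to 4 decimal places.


width = 2*z*sigma/sqrt(n)
2*z*sigma = 2 * 1.645 * 9.41 = 30.9589
sqrt(154) ≈ 12.409674
width = 30.9589 / 12.409674 ≈ 2.494739

2.4947


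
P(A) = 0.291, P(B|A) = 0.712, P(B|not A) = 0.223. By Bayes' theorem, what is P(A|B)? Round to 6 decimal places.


P(A|B) = P(B|A)*P(A) / P(B), P(B) = P(B|A)*P(A) + P(B|not A)*P(not A)
P(B|A)*P(A) = 0.712 * 0.291 = 0.207192
P(B|not A)*P(not A) = 0.223 * 0.709 = 0.158107
P(B) = 0.207192 + 0.158107 = 0.365299
P(A|B) = 0.207192 / 0.365299 ≈ 0.56718469

0.567185


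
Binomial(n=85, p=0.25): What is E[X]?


E[X] = n*p = 85 * 0.25 = 21.25

21.25


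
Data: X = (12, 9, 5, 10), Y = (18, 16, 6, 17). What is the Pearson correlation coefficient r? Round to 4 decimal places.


r = sum((xi-xbar)(yi-ybar)) / sqrt(sum((xi-xbar)^2) * sum((yi-ybar)^2))
n = 4, xbar = 36/4 = 9, ybar = 57/4 = 14.25
Sxy = sum((xi-xbar)(yi-ybar)) = 47
Sxx = sum((xi-xbar)^2) = 26
Syy = sum((yi-ybar)^2) = 92.75
sqrt(Sxx*Syy) ≈ 49.107026
r = Sxy / sqrt(Sxx*Syy) = 47 / 49.107026 ≈ 0.957093

0.9571


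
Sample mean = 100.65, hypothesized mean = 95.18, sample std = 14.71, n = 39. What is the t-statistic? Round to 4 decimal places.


t = (xbar - mu0) / (s/sqrt(n))
xbar - mu0 = 100.65 - 95.18 = 5.47
sqrt(39) ≈ 6.24499800
s/sqrt(n) = 14.71 / 6.24499800 ≈ 2.35548514
t = 5.47 / 2.35548514 ≈ 2.322239

2.3222


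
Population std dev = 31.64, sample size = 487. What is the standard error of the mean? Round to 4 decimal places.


SE = sigma / sqrt(n)
sqrt(487) ≈ 22.068076
SE = 31.64 / 22.068076 ≈ 1.433745

1.4337


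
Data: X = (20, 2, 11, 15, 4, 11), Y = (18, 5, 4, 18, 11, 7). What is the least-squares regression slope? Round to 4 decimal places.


b = sum((xi-xbar)(yi-ybar)) / sum((xi-xbar)^2)
n = 6, xbar = 63/6 = 10.5, ybar = 63/6 = 10.5
Sxy = sum((xi-xbar)(yi-ybar)) = 143.5
Sxx = sum((xi-xbar)^2) = 225.5
b = Sxy / Sxx = 7/11 ≈ 0.636364

0.6364


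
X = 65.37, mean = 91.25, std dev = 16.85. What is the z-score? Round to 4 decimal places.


z = (X - mu) / sigma
X - mu = 65.37 - 91.25 = -25.88
z = -25.88 / 16.85 = -2588/1685 ≈ -1.535905

-1.5359


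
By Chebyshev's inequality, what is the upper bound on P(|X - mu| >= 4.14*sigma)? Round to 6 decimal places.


P <= 1/k^2
k^2 = 4.14^2 = 17.1396
1/k^2 = 1 / 17.1396 ≈ 0.05834442

0.058344


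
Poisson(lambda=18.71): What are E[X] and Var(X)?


E[X] = Var(X) = lambda = 18.71

18.71, 18.71


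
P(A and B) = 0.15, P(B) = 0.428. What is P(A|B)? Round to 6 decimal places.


P(A|B) = P(A and B) / P(B) = 0.15 / 0.428 = 75/214 ≈ 0.35046729

0.350467


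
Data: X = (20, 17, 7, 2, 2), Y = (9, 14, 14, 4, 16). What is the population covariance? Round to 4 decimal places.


Cov = (1/n)*sum((xi-xbar)(yi-ybar))
n = 5, xbar = 48/5 = 9.6, ybar = 57/5 = 11.4
sum((xi-xbar)(yi-ybar)) = 8.8
Cov = 8.8 / 5 = 1.76

1.7600


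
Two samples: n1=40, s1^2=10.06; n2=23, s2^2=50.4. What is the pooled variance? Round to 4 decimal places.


sp^2 = ((n1-1)*s1^2 + (n2-1)*s2^2)/(n1+n2-2)
(n1-1)*s1^2 = 39 * 10.06 = 392.34
(n2-1)*s2^2 = 22 * 50.4 = 1108.8
numerator = 392.34 + 1108.8 = 1501.14
n1+n2-2 = 61
sp^2 = 1501.14 / 61 = 75057/3050 ≈ 24.608852

24.6089


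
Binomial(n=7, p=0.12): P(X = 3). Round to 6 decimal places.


P = C(n,k) * p^k * (1-p)^(n-k)
C(7,3) = 35
p^k = 0.12^3 = 0.001728
(1-p)^(n-k) = 0.88^4 ≈ 0.5996954
P = 35 * 0.001728 * 0.5996954 ≈ 0.036270

0.036270


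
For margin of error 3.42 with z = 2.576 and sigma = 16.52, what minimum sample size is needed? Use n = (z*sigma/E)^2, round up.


z*sigma/E = 2.576 * 16.52 / 3.42 ≈ 12.443135
(z*sigma/E)^2 ≈ 154.831596
round up: n = 155

155


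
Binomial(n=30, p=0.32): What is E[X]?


E[X] = n*p = 30 * 0.32 = 9.6

9.6


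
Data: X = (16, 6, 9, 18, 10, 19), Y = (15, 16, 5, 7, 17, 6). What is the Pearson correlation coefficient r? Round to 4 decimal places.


r = sum((xi-xbar)(yi-ybar)) / sqrt(sum((xi-xbar)^2) * sum((yi-ybar)^2))
n = 6, xbar = 78/6 = 13, ybar = 66/6 = 11
Sxy = sum((xi-xbar)(yi-ybar)) = -67
Sxx = sum((xi-xbar)^2) = 144
Syy = sum((yi-ybar)^2) = 154
sqrt(Sxx*Syy) ≈ 148.916084
r = Sxy / sqrt(Sxx*Syy) = -67 / 148.916084 ≈ -0.449918

-0.4499


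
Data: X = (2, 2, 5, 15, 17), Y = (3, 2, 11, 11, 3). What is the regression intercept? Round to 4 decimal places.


a = ybar - b*xbar, where b = sum((xi-xbar)(yi-ybar)) / sum((xi-xbar)^2)
n = 5, xbar = 41/5 = 8.2, ybar = 30/5 = 6
Sxy = sum((xi-xbar)(yi-ybar)) = 35
Sxx = sum((xi-xbar)^2) = 210.8
b = Sxy / Sxx = 175/1054 ≈ 0.166034
a = 6 - 0.166034 * 8.2 = 4889/1054 ≈ 4.638520

4.6385


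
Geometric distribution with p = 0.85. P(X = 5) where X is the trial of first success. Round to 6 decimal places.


P = (1-p)^(k-1) * p
(1-p)^(k-1) = 0.15^4 = 0.00050625
P = 0.00050625 * 0.85 = 0.0004303125

0.000430


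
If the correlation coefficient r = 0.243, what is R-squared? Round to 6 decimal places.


R^2 = r^2 = (0.243)^2 = 0.059049

0.059049


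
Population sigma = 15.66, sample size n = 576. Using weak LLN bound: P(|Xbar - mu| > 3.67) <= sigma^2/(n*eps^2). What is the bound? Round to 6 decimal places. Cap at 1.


bound = min(1, sigma^2/(n*eps^2))
sigma^2 = 15.66^2 = 245.2356
n*eps^2 = 576 * 3.67^2 = 576 * 13.4689 = 7758.0864
sigma^2/(n*eps^2) = 245.2356 / 7758.0864 ≈ 0.03161032

0.031610


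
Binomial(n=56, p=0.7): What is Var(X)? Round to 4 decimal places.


Var = n*p*(1-p) = 56 * 0.7 * 0.3 = 11.76

11.7600


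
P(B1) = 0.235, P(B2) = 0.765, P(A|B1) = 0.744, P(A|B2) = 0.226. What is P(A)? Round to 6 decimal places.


P(A) = P(A|B1)*P(B1) + P(A|B2)*P(B2)
P(A|B1)*P(B1) = 0.744 * 0.235 = 0.17484
P(A|B2)*P(B2) = 0.226 * 0.765 = 0.17289
P(A) = 0.17484 + 0.17289 = 0.34773

0.347730


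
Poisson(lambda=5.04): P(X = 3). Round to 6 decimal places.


P = e^(-lam) * lam^k / k!
e^(-5.04) ≈ 0.006473748
lam^k = 5.04^3 = 128.024064
k! = 3! = 6
P = 0.006473748 * 128.024064 / 6 ≈ 0.138133

0.138133


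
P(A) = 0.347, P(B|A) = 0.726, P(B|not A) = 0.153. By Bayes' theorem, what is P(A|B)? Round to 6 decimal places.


P(A|B) = P(B|A)*P(A) / P(B), P(B) = P(B|A)*P(A) + P(B|not A)*P(not A)
P(B|A)*P(A) = 0.726 * 0.347 = 0.251922
P(B|not A)*P(not A) = 0.153 * 0.653 = 0.099909
P(B) = 0.251922 + 0.099909 = 0.351831
P(A|B) = 0.251922 / 0.351831 ≈ 0.71603128

0.716031


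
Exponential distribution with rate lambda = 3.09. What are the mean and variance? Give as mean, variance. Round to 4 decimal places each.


mean = 1/lam, var = 1/lam^2
mean = 1 / 3.09 = 100/309 ≈ 0.323625
lam^2 = 3.09^2 = 9.5481
var = 1 / 9.5481 ≈ 0.104733

0.3236, 0.1047


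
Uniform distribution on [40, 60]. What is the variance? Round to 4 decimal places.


Var = (b-a)^2 / 12
(b-a)^2 = (60 - 40)^2 = 400
Var = 400/12 ≈ 33.333333

33.3333


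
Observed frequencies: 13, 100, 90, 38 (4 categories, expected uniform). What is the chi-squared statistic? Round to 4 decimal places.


chi2 = sum((O-E)^2/E), E = total/4
total = 241, E = 241/4 = 60.25
(13 - 60.25)^2 / 60.25 = 2232.5625 / 60.25 = 35721/964 ≈ 37.054979
(100 - 60.25)^2 / 60.25 = 1580.0625 / 60.25 = 25281/964 ≈ 26.225104
(90 - 60.25)^2 / 60.25 = 885.0625 / 60.25 = 14161/964 ≈ 14.689834
(38 - 60.25)^2 / 60.25 = 495.0625 / 60.25 = 7921/964 ≈ 8.216805
chi2 = 20771/241 ≈ 86.186722

86.1867


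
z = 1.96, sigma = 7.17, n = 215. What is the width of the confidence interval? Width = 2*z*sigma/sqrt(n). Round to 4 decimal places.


width = 2*z*sigma/sqrt(n)
2*z*sigma = 2 * 1.96 * 7.17 = 28.1064
sqrt(215) ≈ 14.662878
width = 28.1064 / 14.662878 ≈ 1.916841

1.9168


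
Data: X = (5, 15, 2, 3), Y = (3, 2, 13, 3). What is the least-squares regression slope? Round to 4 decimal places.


b = sum((xi-xbar)(yi-ybar)) / sum((xi-xbar)^2)
n = 4, xbar = 25/4 = 6.25, ybar = 21/4 = 5.25
Sxy = sum((xi-xbar)(yi-ybar)) = -51.25
Sxx = sum((xi-xbar)^2) = 106.75
b = Sxy / Sxx = -205/427 ≈ -0.480094

-0.4801


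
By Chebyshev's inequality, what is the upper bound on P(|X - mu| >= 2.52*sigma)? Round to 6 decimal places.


P <= 1/k^2
k^2 = 2.52^2 = 6.3504
1/k^2 = 1 / 6.3504 = 625/3969 ≈ 0.15747040

0.157470


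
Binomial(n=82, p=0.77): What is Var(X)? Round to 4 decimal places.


Var = n*p*(1-p) = 82 * 0.77 * 0.23 = 14.5222

14.5222


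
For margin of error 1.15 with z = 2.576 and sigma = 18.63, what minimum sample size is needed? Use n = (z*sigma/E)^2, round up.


z*sigma/E = 2.576 * 18.63 / 1.15 = 41.7312
(z*sigma/E)^2 ≈ 1741.493053
round up: n = 1742

1742


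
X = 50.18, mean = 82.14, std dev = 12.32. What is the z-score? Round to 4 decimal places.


z = (X - mu) / sigma
X - mu = 50.18 - 82.14 = -31.96
z = -31.96 / 12.32 = -799/308 ≈ -2.594156

-2.5942


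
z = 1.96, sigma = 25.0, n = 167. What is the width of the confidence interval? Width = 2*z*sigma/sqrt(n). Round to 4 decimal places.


width = 2*z*sigma/sqrt(n)
2*z*sigma = 2 * 1.96 * 25.0 = 98
sqrt(167) ≈ 12.922848
width = 98 / 12.922848 ≈ 7.583468

7.5835


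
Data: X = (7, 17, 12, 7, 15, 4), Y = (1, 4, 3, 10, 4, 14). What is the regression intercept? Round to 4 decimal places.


a = ybar - b*xbar, where b = sum((xi-xbar)(yi-ybar)) / sum((xi-xbar)^2)
n = 6, xbar = 62/6 = 31/3 ≈ 10.333333, ybar = 36/6 = 6
Sxy = sum((xi-xbar)(yi-ybar)) = -75
Sxx = sum((xi-xbar)^2) = 394/3 ≈ 131.333333
b = Sxy / Sxx = -225/394 ≈ -0.571066
a = 6 - (-0.571066) * 10.333333 = 4689/394 ≈ 11.901015

11.9010


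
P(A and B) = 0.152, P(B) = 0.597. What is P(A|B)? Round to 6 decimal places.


P(A|B) = P(A and B) / P(B) = 0.152 / 0.597 = 152/597 ≈ 0.25460637

0.254606


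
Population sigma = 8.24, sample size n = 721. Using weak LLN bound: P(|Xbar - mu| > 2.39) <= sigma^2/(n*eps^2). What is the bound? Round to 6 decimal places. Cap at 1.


bound = min(1, sigma^2/(n*eps^2))
sigma^2 = 8.24^2 = 67.8976
n*eps^2 = 721 * 2.39^2 = 721 * 5.7121 = 4118.4241
sigma^2/(n*eps^2) = 67.8976 / 4118.4241 ≈ 0.01648631

0.016486


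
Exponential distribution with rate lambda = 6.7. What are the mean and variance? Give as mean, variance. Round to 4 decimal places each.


mean = 1/lam, var = 1/lam^2
mean = 1 / 6.7 = 10/67 ≈ 0.149254
lam^2 = 6.7^2 = 44.89
var = 1 / 44.89 = 100/4489 ≈ 0.022277

0.1493, 0.0223


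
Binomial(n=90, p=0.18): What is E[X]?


E[X] = n*p = 90 * 0.18 = 16.2

16.2


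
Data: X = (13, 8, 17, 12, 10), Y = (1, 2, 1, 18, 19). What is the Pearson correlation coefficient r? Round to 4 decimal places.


r = sum((xi-xbar)(yi-ybar)) / sqrt(sum((xi-xbar)^2) * sum((yi-ybar)^2))
n = 5, xbar = 60/5 = 12, ybar = 41/5 = 8.2
Sxy = sum((xi-xbar)(yi-ybar)) = -40
Sxx = sum((xi-xbar)^2) = 46
Syy = sum((yi-ybar)^2) = 354.8
sqrt(Sxx*Syy) ≈ 127.752886
r = Sxy / sqrt(Sxx*Syy) = -40 / 127.752886 ≈ -0.313104

-0.3131


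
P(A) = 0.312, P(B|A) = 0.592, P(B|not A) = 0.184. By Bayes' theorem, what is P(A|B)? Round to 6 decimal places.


P(A|B) = P(B|A)*P(A) / P(B), P(B) = P(B|A)*P(A) + P(B|not A)*P(not A)
P(B|A)*P(A) = 0.592 * 0.312 = 0.184704
P(B|not A)*P(not A) = 0.184 * 0.688 = 0.126592
P(B) = 0.184704 + 0.126592 = 0.311296
P(A|B) = 0.184704 / 0.311296 = 1443/2432 ≈ 0.59333882

0.593339


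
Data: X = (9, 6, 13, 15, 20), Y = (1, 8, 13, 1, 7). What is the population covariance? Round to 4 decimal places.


Cov = (1/n)*sum((xi-xbar)(yi-ybar))
n = 5, xbar = 63/5 = 12.6, ybar = 30/5 = 6
sum((xi-xbar)(yi-ybar)) = 3
Cov = 3 / 5 = 0.6

0.6000


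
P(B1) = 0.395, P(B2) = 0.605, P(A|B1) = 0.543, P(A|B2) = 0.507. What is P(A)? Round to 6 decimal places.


P(A) = P(A|B1)*P(B1) + P(A|B2)*P(B2)
P(A|B1)*P(B1) = 0.543 * 0.395 = 0.214485
P(A|B2)*P(B2) = 0.507 * 0.605 = 0.306735
P(A) = 0.214485 + 0.306735 = 0.52122

0.521220


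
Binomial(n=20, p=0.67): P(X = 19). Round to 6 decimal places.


P = C(n,k) * p^k * (1-p)^(n-k)
C(20,19) = 20
p^k = 0.67^19 ≈ 0.0004959310
(1-p)^(n-k) = 0.33^1 = 0.33
P = 20 * 0.0004959310 * 0.33 ≈ 0.003273

0.003273


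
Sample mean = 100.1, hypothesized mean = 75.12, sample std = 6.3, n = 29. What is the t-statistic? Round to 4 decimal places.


t = (xbar - mu0) / (s/sqrt(n))
xbar - mu0 = 100.1 - 75.12 = 24.98
sqrt(29) ≈ 5.38516481
s/sqrt(n) = 6.3 / 5.38516481 ≈ 1.16988063
t = 24.98 / 1.16988063 ≈ 21.352606

21.3526


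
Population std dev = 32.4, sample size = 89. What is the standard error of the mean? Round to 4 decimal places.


SE = sigma / sqrt(n)
sqrt(89) ≈ 9.433981
SE = 32.4 / 9.433981 ≈ 3.434393

3.4344


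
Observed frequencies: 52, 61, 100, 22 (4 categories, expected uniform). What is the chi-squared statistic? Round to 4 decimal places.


chi2 = sum((O-E)^2/E), E = total/4
total = 235, E = 235/4 = 58.75
(52 - 58.75)^2 / 58.75 = 45.5625 / 58.75 = 729/940 ≈ 0.775532
(61 - 58.75)^2 / 58.75 = 5.0625 / 58.75 = 81/940 ≈ 0.086170
(100 - 58.75)^2 / 58.75 = 1701.5625 / 58.75 = 5445/188 ≈ 28.962766
(22 - 58.75)^2 / 58.75 = 1350.5625 / 58.75 = 21609/940 ≈ 22.988298
chi2 = 12411/235 ≈ 52.812766

52.8128


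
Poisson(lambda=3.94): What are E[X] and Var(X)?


E[X] = Var(X) = lambda = 3.94

3.94, 3.94


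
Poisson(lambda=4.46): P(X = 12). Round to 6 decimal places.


P = e^(-lam) * lam^k / k!
e^(-4.46) ≈ 0.01156236
lam^k = 4.46^12 ≈ 61946718.368947
k! = 12! = 479001600
P = 0.01156236 * 61946718.368947 / 479001600 ≈ 0.001495

0.001495


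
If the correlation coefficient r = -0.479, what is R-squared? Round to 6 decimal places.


R^2 = r^2 = (-0.479)^2 = 0.229441

0.229441


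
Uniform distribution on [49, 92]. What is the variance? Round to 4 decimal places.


Var = (b-a)^2 / 12
(b-a)^2 = (92 - 49)^2 = 1849
Var = 1849/12 ≈ 154.083333

154.0833


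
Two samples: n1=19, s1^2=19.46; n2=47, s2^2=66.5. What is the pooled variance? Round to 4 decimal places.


sp^2 = ((n1-1)*s1^2 + (n2-1)*s2^2)/(n1+n2-2)
(n1-1)*s1^2 = 18 * 19.46 = 350.28
(n2-1)*s2^2 = 46 * 66.5 = 3059
numerator = 350.28 + 3059 = 3409.28
n1+n2-2 = 64
sp^2 = 3409.28 / 64 = 53.27

53.2700


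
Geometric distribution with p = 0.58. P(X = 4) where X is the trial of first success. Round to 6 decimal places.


P = (1-p)^(k-1) * p
(1-p)^(k-1) = 0.42^3 = 0.074088
P = 0.074088 * 0.58 = 0.04297104

0.042971


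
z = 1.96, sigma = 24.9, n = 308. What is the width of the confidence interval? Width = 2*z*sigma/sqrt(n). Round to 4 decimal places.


width = 2*z*sigma/sqrt(n)
2*z*sigma = 2 * 1.96 * 24.9 = 97.608
sqrt(308) ≈ 17.549929
width = 97.608 / 17.549929 ≈ 5.561732

5.5617


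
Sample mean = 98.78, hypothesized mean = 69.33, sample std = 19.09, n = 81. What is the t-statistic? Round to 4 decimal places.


t = (xbar - mu0) / (s/sqrt(n))
xbar - mu0 = 98.78 - 69.33 = 29.45
sqrt(81) = 9
s/sqrt(n) = 19.09 / 9 = 1909/900 ≈ 2.12111111
t = 29.45 / 2.12111111 = 26505/1909 ≈ 13.884233

13.8842


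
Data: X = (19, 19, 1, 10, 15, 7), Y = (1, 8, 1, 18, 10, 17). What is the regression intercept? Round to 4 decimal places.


a = ybar - b*xbar, where b = sum((xi-xbar)(yi-ybar)) / sum((xi-xbar)^2)
n = 6, xbar = 71/6 ≈ 11.833333, ybar = 55/6 ≈ 9.166667
Sxy = sum((xi-xbar)(yi-ybar)) = -179/6 ≈ -29.833333
Sxx = sum((xi-xbar)^2) = 1541/6 ≈ 256.833333
b = Sxy / Sxx = -179/1541 ≈ -0.116158
a = 9.166667 - (-0.116158) * 11.833333 = 16244/1541 ≈ 10.541207

10.5412


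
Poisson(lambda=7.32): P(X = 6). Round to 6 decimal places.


P = e^(-lam) * lam^k / k!
e^(-7.32) ≈ 0.0006621622
lam^k = 7.32^6 ≈ 153839.013516
k! = 6! = 720
P = 0.0006621622 * 153839.013516 / 720 ≈ 0.141481

0.141481


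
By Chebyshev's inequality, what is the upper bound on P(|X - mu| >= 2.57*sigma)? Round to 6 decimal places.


P <= 1/k^2
k^2 = 2.57^2 = 6.6049
1/k^2 = 1 / 6.6049 ≈ 0.15140275

0.151403


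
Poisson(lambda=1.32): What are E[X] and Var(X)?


E[X] = Var(X) = lambda = 1.32

1.32, 1.32


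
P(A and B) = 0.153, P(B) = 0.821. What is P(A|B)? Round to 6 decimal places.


P(A|B) = P(A and B) / P(B) = 0.153 / 0.821 = 153/821 ≈ 0.18635810

0.186358


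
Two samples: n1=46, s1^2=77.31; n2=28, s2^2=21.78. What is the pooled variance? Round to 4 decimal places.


sp^2 = ((n1-1)*s1^2 + (n2-1)*s2^2)/(n1+n2-2)
(n1-1)*s1^2 = 45 * 77.31 = 3478.95
(n2-1)*s2^2 = 27 * 21.78 = 588.06
numerator = 3478.95 + 588.06 = 4067.01
n1+n2-2 = 72
sp^2 = 4067.01 / 72 = 56.48625

56.4863


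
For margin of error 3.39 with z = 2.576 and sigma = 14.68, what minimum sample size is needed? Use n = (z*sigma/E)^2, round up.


z*sigma/E = 2.576 * 14.68 / 3.39 ≈ 11.155068
(z*sigma/E)^2 ≈ 124.435539
round up: n = 125

125


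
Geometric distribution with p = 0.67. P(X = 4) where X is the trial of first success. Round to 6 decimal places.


P = (1-p)^(k-1) * p
(1-p)^(k-1) = 0.33^3 = 0.035937
P = 0.035937 * 0.67 = 0.02407779

0.024078


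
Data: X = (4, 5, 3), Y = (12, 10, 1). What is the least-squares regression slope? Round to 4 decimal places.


b = sum((xi-xbar)(yi-ybar)) / sum((xi-xbar)^2)
n = 3, xbar = 12/3 = 4, ybar = 23/3 ≈ 7.666667
Sxy = sum((xi-xbar)(yi-ybar)) = 9
Sxx = sum((xi-xbar)^2) = 2
b = Sxy / Sxx = 4.5

4.5000


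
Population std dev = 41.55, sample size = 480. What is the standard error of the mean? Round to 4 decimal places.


SE = sigma / sqrt(n)
sqrt(480) ≈ 21.908902
SE = 41.55 / 21.908902 ≈ 1.896489

1.8965


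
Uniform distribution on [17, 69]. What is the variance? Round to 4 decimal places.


Var = (b-a)^2 / 12
(b-a)^2 = (69 - 17)^2 = 2704
Var = 2704/12 ≈ 225.333333

225.3333


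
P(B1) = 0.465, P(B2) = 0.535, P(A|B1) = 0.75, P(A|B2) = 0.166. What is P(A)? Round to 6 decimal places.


P(A) = P(A|B1)*P(B1) + P(A|B2)*P(B2)
P(A|B1)*P(B1) = 0.75 * 0.465 = 0.34875
P(A|B2)*P(B2) = 0.166 * 0.535 = 0.08881
P(A) = 0.34875 + 0.08881 = 0.43756

0.437560


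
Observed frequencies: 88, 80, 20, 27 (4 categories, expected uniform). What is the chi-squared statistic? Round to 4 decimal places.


chi2 = sum((O-E)^2/E), E = total/4
total = 215, E = 215/4 = 53.75
(88 - 53.75)^2 / 53.75 = 1173.0625 / 53.75 = 18769/860 ≈ 21.824419
(80 - 53.75)^2 / 53.75 = 689.0625 / 53.75 = 2205/172 ≈ 12.819767
(20 - 53.75)^2 / 53.75 = 1139.0625 / 53.75 = 3645/172 ≈ 21.191860
(27 - 53.75)^2 / 53.75 = 715.5625 / 53.75 = 11449/860 ≈ 13.312791
chi2 = 14867/215 ≈ 69.148837

69.1488


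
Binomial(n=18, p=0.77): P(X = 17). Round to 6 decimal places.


P = C(n,k) * p^k * (1-p)^(n-k)
C(18,17) = 18
p^k = 0.77^17 ≈ 0.01175824
(1-p)^(n-k) = 0.23^1 = 0.23
P = 18 * 0.01175824 * 0.23 ≈ 0.048679

0.048679


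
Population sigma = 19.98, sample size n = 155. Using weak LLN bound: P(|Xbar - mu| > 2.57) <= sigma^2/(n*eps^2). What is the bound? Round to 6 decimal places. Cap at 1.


bound = min(1, sigma^2/(n*eps^2))
sigma^2 = 19.98^2 = 399.2004
n*eps^2 = 155 * 2.57^2 = 155 * 6.6049 = 1023.7595
sigma^2/(n*eps^2) = 399.2004 / 1023.7595 ≈ 0.38993572

0.389936


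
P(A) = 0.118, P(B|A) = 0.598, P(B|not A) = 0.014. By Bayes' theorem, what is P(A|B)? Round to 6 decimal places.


P(A|B) = P(B|A)*P(A) / P(B), P(B) = P(B|A)*P(A) + P(B|not A)*P(not A)
P(B|A)*P(A) = 0.598 * 0.118 = 0.070564
P(B|not A)*P(not A) = 0.014 * 0.882 = 0.012348
P(B) = 0.070564 + 0.012348 = 0.082912
P(A|B) = 0.070564 / 0.082912 ≈ 0.85107102

0.851071


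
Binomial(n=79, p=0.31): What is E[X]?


E[X] = n*p = 79 * 0.31 = 24.49

24.49


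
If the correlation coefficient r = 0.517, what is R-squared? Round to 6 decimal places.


R^2 = r^2 = (0.517)^2 = 0.267289

0.267289


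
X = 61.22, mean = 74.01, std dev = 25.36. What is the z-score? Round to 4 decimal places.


z = (X - mu) / sigma
X - mu = 61.22 - 74.01 = -12.79
z = -12.79 / 25.36 = -1279/2536 ≈ -0.504338

-0.5043


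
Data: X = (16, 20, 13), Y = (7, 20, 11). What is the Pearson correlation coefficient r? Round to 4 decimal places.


r = sum((xi-xbar)(yi-ybar)) / sqrt(sum((xi-xbar)^2) * sum((yi-ybar)^2))
n = 3, xbar = 49/3 ≈ 16.333333, ybar = 38/3 ≈ 12.666667
Sxy = sum((xi-xbar)(yi-ybar)) = 103/3 ≈ 34.333333
Sxx = sum((xi-xbar)^2) = 74/3 ≈ 24.666667
Syy = sum((yi-ybar)^2) = 266/3 ≈ 88.666667
sqrt(Sxx*Syy) ≈ 46.766560
r = Sxy / sqrt(Sxx*Syy) = 34.333333 / 46.766560 ≈ 0.734143

0.7341


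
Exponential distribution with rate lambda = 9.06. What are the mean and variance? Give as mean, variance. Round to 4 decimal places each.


mean = 1/lam, var = 1/lam^2
mean = 1 / 9.06 = 50/453 ≈ 0.110375
lam^2 = 9.06^2 = 82.0836
var = 1 / 82.0836 ≈ 0.012183

0.1104, 0.0122


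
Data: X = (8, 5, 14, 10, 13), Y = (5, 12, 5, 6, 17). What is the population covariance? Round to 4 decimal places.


Cov = (1/n)*sum((xi-xbar)(yi-ybar))
n = 5, xbar = 50/5 = 10, ybar = 45/5 = 9
sum((xi-xbar)(yi-ybar)) = 1
Cov = 1 / 5 = 0.2

0.2000


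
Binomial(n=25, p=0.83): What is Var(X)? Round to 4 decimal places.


Var = n*p*(1-p) = 25 * 0.83 * 0.17 = 3.5275

3.5275


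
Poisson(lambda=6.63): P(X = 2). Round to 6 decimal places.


P = e^(-lam) * lam^k / k!
e^(-6.63) ≈ 0.001320163
lam^k = 6.63^2 = 43.9569
k! = 2! = 2
P = 0.001320163 * 43.9569 / 2 ≈ 0.029015

0.029015


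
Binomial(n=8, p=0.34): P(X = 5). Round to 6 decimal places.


P = C(n,k) * p^k * (1-p)^(n-k)
C(8,5) = 56
p^k = 0.34^5 ≈ 0.004543542
(1-p)^(n-k) = 0.66^3 = 0.287496
P = 56 * 0.004543542 * 0.287496 ≈ 0.073150

0.073150


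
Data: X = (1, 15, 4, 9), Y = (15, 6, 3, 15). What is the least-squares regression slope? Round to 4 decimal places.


b = sum((xi-xbar)(yi-ybar)) / sum((xi-xbar)^2)
n = 4, xbar = 29/4 = 7.25, ybar = 39/4 = 9.75
Sxy = sum((xi-xbar)(yi-ybar)) = -30.75
Sxx = sum((xi-xbar)^2) = 112.75
b = Sxy / Sxx = -3/11 ≈ -0.272727

-0.2727


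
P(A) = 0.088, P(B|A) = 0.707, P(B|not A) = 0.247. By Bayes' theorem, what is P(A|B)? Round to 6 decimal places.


P(A|B) = P(B|A)*P(A) / P(B), P(B) = P(B|A)*P(A) + P(B|not A)*P(not A)
P(B|A)*P(A) = 0.707 * 0.088 = 0.062216
P(B|not A)*P(not A) = 0.247 * 0.912 = 0.225264
P(B) = 0.062216 + 0.225264 = 0.28748
P(A|B) = 0.062216 / 0.28748 ≈ 0.21641853

0.216419


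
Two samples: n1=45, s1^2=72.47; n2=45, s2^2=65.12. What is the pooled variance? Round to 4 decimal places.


sp^2 = ((n1-1)*s1^2 + (n2-1)*s2^2)/(n1+n2-2)
(n1-1)*s1^2 = 44 * 72.47 = 3188.68
(n2-1)*s2^2 = 44 * 65.12 = 2865.28
numerator = 3188.68 + 2865.28 = 6053.96
n1+n2-2 = 88
sp^2 = 6053.96 / 88 = 68.795

68.7950


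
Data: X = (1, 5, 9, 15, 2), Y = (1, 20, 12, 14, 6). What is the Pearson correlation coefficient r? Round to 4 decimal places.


r = sum((xi-xbar)(yi-ybar)) / sqrt(sum((xi-xbar)^2) * sum((yi-ybar)^2))
n = 5, xbar = 32/5 = 6.4, ybar = 53/5 = 10.6
Sxy = sum((xi-xbar)(yi-ybar)) = 91.8
Sxx = sum((xi-xbar)^2) = 131.2
Syy = sum((yi-ybar)^2) = 215.2
sqrt(Sxx*Syy) ≈ 168.030473
r = Sxy / sqrt(Sxx*Syy) = 91.8 / 168.030473 ≈ 0.546329

0.5463


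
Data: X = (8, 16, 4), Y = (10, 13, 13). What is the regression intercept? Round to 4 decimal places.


a = ybar - b*xbar, where b = sum((xi-xbar)(yi-ybar)) / sum((xi-xbar)^2)
n = 3, xbar = 28/3 ≈ 9.333333, ybar = 36/3 = 12
Sxy = sum((xi-xbar)(yi-ybar)) = 4
Sxx = sum((xi-xbar)^2) = 224/3 ≈ 74.666667
b = Sxy / Sxx = 3/56 ≈ 0.053571
a = 12 - 0.053571 * 9.333333 = 11.5

11.5000


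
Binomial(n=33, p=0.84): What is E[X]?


E[X] = n*p = 33 * 0.84 = 27.72

27.72


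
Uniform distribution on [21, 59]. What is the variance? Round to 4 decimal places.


Var = (b-a)^2 / 12
(b-a)^2 = (59 - 21)^2 = 1444
Var = 1444/12 ≈ 120.333333

120.3333


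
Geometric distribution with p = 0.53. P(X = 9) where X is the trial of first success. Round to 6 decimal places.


P = (1-p)^(k-1) * p
(1-p)^(k-1) = 0.47^8 ≈ 0.002381129
P = 0.002381129 * 0.53 ≈ 0.001261998

0.001262


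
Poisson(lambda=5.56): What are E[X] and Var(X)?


E[X] = Var(X) = lambda = 5.56

5.56, 5.56


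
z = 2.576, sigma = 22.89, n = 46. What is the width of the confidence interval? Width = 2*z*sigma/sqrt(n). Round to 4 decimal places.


width = 2*z*sigma/sqrt(n)
2*z*sigma = 2 * 2.576 * 22.89 = 117.92928
sqrt(46) ≈ 6.782330
width = 117.92928 / 6.782330 ≈ 17.387724

17.3877


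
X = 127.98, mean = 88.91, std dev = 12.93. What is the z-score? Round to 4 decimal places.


z = (X - mu) / sigma
X - mu = 127.98 - 88.91 = 39.07
z = 39.07 / 12.93 = 3907/1293 ≈ 3.021655

3.0217


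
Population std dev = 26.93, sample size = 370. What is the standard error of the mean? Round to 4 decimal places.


SE = sigma / sqrt(n)
sqrt(370) ≈ 19.235384
SE = 26.93 / 19.235384 ≈ 1.400024

1.4000


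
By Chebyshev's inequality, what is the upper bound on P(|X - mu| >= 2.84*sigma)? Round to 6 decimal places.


P <= 1/k^2
k^2 = 2.84^2 = 8.0656
1/k^2 = 1 / 8.0656 = 625/5041 ≈ 0.12398334

0.123983


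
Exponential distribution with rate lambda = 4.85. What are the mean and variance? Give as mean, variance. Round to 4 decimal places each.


mean = 1/lam, var = 1/lam^2
mean = 1 / 4.85 = 20/97 ≈ 0.206186
lam^2 = 4.85^2 = 23.5225
var = 1 / 23.5225 = 400/9409 ≈ 0.042512

0.2062, 0.0425


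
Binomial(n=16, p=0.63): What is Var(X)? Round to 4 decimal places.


Var = n*p*(1-p) = 16 * 0.63 * 0.37 = 3.7296

3.7296


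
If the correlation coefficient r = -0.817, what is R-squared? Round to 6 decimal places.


R^2 = r^2 = (-0.817)^2 = 0.667489

0.667489


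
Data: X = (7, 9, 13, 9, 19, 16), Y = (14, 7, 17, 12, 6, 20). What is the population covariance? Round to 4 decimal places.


Cov = (1/n)*sum((xi-xbar)(yi-ybar))
n = 6, xbar = 73/6 ≈ 12.166667, ybar = 76/6 = 38/3 ≈ 12.666667
sum((xi-xbar)(yi-ybar)) = -2/3 ≈ -0.666667
Cov = -0.666667 / 6 = -1/9 ≈ -0.111111

-0.1111


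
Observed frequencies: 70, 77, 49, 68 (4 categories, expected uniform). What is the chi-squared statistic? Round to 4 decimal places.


chi2 = sum((O-E)^2/E), E = total/4
total = 264, E = 264/4 = 66
(70 - 66)^2 / 66 = 16 / 66 = 8/33 ≈ 0.242424
(77 - 66)^2 / 66 = 121 / 66 = 11/6 ≈ 1.833333
(49 - 66)^2 / 66 = 289 / 66 = 289/66 ≈ 4.378788
(68 - 66)^2 / 66 = 4 / 66 = 2/33 ≈ 0.060606
chi2 = 215/33 ≈ 6.515152

6.5152


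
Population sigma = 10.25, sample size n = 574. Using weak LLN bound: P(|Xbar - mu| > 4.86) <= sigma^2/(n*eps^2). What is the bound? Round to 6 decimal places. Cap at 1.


bound = min(1, sigma^2/(n*eps^2))
sigma^2 = 10.25^2 = 105.0625
n*eps^2 = 574 * 4.86^2 = 574 * 23.6196 = 13557.6504
sigma^2/(n*eps^2) = 105.0625 / 13557.6504 ≈ 0.00774931

0.007749


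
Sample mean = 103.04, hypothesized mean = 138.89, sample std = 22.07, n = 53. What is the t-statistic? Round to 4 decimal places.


t = (xbar - mu0) / (s/sqrt(n))
xbar - mu0 = 103.04 - 138.89 = -35.85
sqrt(53) ≈ 7.28010989
s/sqrt(n) = 22.07 / 7.28010989 ≈ 3.03154765
t = -35.85 / 3.03154765 ≈ -11.825643

-11.8256


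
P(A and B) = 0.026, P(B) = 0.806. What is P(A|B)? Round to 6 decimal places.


P(A|B) = P(A and B) / P(B) = 0.026 / 0.806 = 1/31 ≈ 0.03225806

0.032258


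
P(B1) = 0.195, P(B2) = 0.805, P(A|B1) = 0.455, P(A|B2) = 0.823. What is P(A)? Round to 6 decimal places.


P(A) = P(A|B1)*P(B1) + P(A|B2)*P(B2)
P(A|B1)*P(B1) = 0.455 * 0.195 = 0.088725
P(A|B2)*P(B2) = 0.823 * 0.805 = 0.662515
P(A) = 0.088725 + 0.662515 = 0.75124

0.751240


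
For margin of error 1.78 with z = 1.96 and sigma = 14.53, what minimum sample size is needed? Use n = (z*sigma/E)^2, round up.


z*sigma/E = 1.96 * 14.53 / 1.78 = 71197/4450 ≈ 15.999326
(z*sigma/E)^2 ≈ 255.978427
round up: n = 256

256


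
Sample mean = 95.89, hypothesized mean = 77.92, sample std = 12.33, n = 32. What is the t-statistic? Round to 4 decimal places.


t = (xbar - mu0) / (s/sqrt(n))
xbar - mu0 = 95.89 - 77.92 = 17.97
sqrt(32) ≈ 5.65685425
s/sqrt(n) = 12.33 / 5.65685425 ≈ 2.17965665
t = 17.97 / 2.17965665 ≈ 8.244418

8.2444


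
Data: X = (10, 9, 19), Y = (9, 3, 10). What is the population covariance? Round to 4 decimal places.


Cov = (1/n)*sum((xi-xbar)(yi-ybar))
n = 3, xbar = 38/3 ≈ 12.666667, ybar = 22/3 ≈ 7.333333
sum((xi-xbar)(yi-ybar)) = 85/3 ≈ 28.333333
Cov = 28.333333 / 3 = 85/9 ≈ 9.444444

9.4444


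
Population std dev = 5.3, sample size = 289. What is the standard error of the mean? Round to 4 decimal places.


SE = sigma / sqrt(n)
sqrt(289) = 17
SE = 5.3 / 17 = 53/170 ≈ 0.311765

0.3118


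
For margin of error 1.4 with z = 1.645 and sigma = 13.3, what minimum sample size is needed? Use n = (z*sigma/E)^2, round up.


z*sigma/E = 1.645 * 13.3 / 1.4 = 15.6275
(z*sigma/E)^2 ≈ 244.218756
round up: n = 245

245


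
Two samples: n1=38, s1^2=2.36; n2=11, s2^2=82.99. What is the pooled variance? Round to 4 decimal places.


sp^2 = ((n1-1)*s1^2 + (n2-1)*s2^2)/(n1+n2-2)
(n1-1)*s1^2 = 37 * 2.36 = 87.32
(n2-1)*s2^2 = 10 * 82.99 = 829.9
numerator = 87.32 + 829.9 = 917.22
n1+n2-2 = 47
sp^2 = 917.22 / 47 = 45861/2350 ≈ 19.515319

19.5153


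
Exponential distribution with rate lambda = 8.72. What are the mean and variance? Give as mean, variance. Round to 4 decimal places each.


mean = 1/lam, var = 1/lam^2
mean = 1 / 8.72 = 25/218 ≈ 0.114679
lam^2 = 8.72^2 = 76.0384
var = 1 / 76.0384 ≈ 0.013151

0.1147, 0.0132


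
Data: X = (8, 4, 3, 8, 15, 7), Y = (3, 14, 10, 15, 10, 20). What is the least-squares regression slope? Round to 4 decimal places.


b = sum((xi-xbar)(yi-ybar)) / sum((xi-xbar)^2)
n = 6, xbar = 45/6 = 7.5, ybar = 72/6 = 12
Sxy = sum((xi-xbar)(yi-ybar)) = -20
Sxx = sum((xi-xbar)^2) = 89.5
b = Sxy / Sxx = -40/179 ≈ -0.223464

-0.2235


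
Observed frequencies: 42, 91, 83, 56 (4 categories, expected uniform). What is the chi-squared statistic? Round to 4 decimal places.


chi2 = sum((O-E)^2/E), E = total/4
total = 272, E = 272/4 = 68
(42 - 68)^2 / 68 = 676 / 68 = 169/17 ≈ 9.941176
(91 - 68)^2 / 68 = 529 / 68 = 529/68 ≈ 7.779412
(83 - 68)^2 / 68 = 225 / 68 = 225/68 ≈ 3.308824
(56 - 68)^2 / 68 = 144 / 68 = 36/17 ≈ 2.117647
chi2 = 787/34 ≈ 23.147059

23.1471


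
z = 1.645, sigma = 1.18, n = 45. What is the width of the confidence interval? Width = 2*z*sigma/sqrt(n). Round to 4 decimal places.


width = 2*z*sigma/sqrt(n)
2*z*sigma = 2 * 1.645 * 1.18 = 3.8822
sqrt(45) ≈ 6.708204
width = 3.8822 / 6.708204 ≈ 0.578724

0.5787


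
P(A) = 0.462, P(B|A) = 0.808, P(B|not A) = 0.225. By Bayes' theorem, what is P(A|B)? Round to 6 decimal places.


P(A|B) = P(B|A)*P(A) / P(B), P(B) = P(B|A)*P(A) + P(B|not A)*P(not A)
P(B|A)*P(A) = 0.808 * 0.462 = 0.373296
P(B|not A)*P(not A) = 0.225 * 0.538 = 0.12105
P(B) = 0.373296 + 0.12105 = 0.494346
P(A|B) = 0.373296 / 0.494346 ≈ 0.75513102

0.755131


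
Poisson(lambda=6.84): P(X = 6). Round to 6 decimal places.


P = e^(-lam) * lam^k / k!
e^(-6.84) ≈ 0.001070103
lam^k = 6.84^6 ≈ 102408.642742
k! = 6! = 720
P = 0.001070103 * 102408.642742 / 720 ≈ 0.152205

0.152205


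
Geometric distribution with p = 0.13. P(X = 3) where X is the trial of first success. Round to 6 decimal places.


P = (1-p)^(k-1) * p
(1-p)^(k-1) = 0.87^2 = 0.7569
P = 0.7569 * 0.13 = 0.098397

0.098397


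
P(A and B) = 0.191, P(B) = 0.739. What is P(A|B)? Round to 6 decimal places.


P(A|B) = P(A and B) / P(B) = 0.191 / 0.739 = 191/739 ≈ 0.25845737

0.258457


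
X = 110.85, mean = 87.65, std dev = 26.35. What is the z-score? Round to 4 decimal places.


z = (X - mu) / sigma
X - mu = 110.85 - 87.65 = 23.2
z = 23.2 / 26.35 = 464/527 ≈ 0.880455

0.8805


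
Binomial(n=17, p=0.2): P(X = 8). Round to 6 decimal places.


P = C(n,k) * p^k * (1-p)^(n-k)
C(17,8) = 24310
p^k = 0.2^8 = 0.00000256
(1-p)^(n-k) = 0.8^9 ≈ 0.1342177
P = 24310 * 0.00000256 * 0.1342177 ≈ 0.008353

0.008353


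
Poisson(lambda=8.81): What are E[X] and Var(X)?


E[X] = Var(X) = lambda = 8.81

8.81, 8.81


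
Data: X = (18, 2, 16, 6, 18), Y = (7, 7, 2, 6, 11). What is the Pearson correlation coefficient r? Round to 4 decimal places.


r = sum((xi-xbar)(yi-ybar)) / sqrt(sum((xi-xbar)^2) * sum((yi-ybar)^2))
n = 5, xbar = 60/5 = 12, ybar = 33/5 = 6.6
Sxy = sum((xi-xbar)(yi-ybar)) = 10
Sxx = sum((xi-xbar)^2) = 224
Syy = sum((yi-ybar)^2) = 41.2
sqrt(Sxx*Syy) ≈ 96.066644
r = Sxy / sqrt(Sxx*Syy) = 10 / 96.066644 ≈ 0.104094

0.1041


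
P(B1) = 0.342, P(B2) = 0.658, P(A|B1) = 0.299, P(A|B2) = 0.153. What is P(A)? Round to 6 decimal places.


P(A) = P(A|B1)*P(B1) + P(A|B2)*P(B2)
P(A|B1)*P(B1) = 0.299 * 0.342 = 0.102258
P(A|B2)*P(B2) = 0.153 * 0.658 = 0.100674
P(A) = 0.102258 + 0.100674 = 0.202932

0.202932


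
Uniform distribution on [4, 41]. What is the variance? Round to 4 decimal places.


Var = (b-a)^2 / 12
(b-a)^2 = (41 - 4)^2 = 1369
Var = 1369/12 ≈ 114.083333

114.0833


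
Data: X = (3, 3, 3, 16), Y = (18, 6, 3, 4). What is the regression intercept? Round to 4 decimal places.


a = ybar - b*xbar, where b = sum((xi-xbar)(yi-ybar)) / sum((xi-xbar)^2)
n = 4, xbar = 25/4 = 6.25, ybar = 31/4 = 7.75
Sxy = sum((xi-xbar)(yi-ybar)) = -48.75
Sxx = sum((xi-xbar)^2) = 126.75
b = Sxy / Sxx = -5/13 ≈ -0.384615
a = 7.75 - (-0.384615) * 6.25 = 132/13 ≈ 10.153846

10.1538


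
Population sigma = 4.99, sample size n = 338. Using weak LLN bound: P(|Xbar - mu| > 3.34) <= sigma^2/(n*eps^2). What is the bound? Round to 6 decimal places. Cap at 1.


bound = min(1, sigma^2/(n*eps^2))
sigma^2 = 4.99^2 = 24.9001
n*eps^2 = 338 * 3.34^2 = 338 * 11.1556 = 3770.5928
sigma^2/(n*eps^2) = 24.9001 / 3770.5928 ≈ 0.00660376

0.006604


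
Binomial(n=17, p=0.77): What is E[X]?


E[X] = n*p = 17 * 0.77 = 13.09

13.09


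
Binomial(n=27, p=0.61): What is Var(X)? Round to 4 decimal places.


Var = n*p*(1-p) = 27 * 0.61 * 0.39 = 6.4233

6.4233


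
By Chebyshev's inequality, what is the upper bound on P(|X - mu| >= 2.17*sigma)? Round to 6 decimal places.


P <= 1/k^2
k^2 = 2.17^2 = 4.7089
1/k^2 = 1 / 4.7089 ≈ 0.21236382

0.212364
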